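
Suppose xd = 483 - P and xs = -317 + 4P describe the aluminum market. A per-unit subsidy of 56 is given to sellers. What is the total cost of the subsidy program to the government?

Government cost = 20596.8

Pre-subsidy: 483 - P = -317 + 4P gives P* = 160, x* = 323.
With the subsidy, sellers receive Ps = Pb + 56 for each unit, where Pb is the price buyers pay.
Supply in terms of Pb becomes xs = -317 + 4(Pb + 56) = -93 + 4Pb. Setting this equal to demand: 483 - Pb = -93 + 4Pb, so Pb = 115.2.
Sellers receive Ps = 115.2 + 56 = 171.2; x' = 483 − 1·115.2 = 367.8.
Government outlay = subsidy × quantity = 56 × 367.8 = 20596.8.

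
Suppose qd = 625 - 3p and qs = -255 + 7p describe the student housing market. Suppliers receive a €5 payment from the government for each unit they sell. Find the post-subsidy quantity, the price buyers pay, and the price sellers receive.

q' = 371.5; buyers pay €84.5; sellers receive €89.5

Pre-subsidy: 625 - 3p = -255 + 7p gives p* = 88, q* = 361.
With the subsidy, sellers receive ps = pb + 5 for each unit, where pb is the price buyers pay.
Supply in terms of pb becomes qs = -255 + 7(pb + 5) = -220 + 7pb. Setting this equal to demand: 625 - 3pb = -220 + 7pb, so pb = 84.5.
Sellers receive ps = 84.5 + 5 = 89.5; q' = 625 − 3·84.5 = 371.5.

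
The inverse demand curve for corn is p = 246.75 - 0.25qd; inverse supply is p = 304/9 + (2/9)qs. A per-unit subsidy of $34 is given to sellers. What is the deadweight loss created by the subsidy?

Deadweight loss = $1224

Pre-subsidy: 246.75 - 0.25q = 304/9 + (2/9)q gives q* = 451 and p* = 134.
With the subsidy, sellers receive ps = pb + 34 for each unit, where pb is the price buyers pay.
On the curves, pb = 246.75 - 0.25q and ps = 304/9 + (2/9)q; the wedge ps − pb = 34 gives 304/9 + (2/9)q − (246.75 - 0.25q) = 34, so q' = 523.
Then pb = 246.75 − 0.25·523 = 116 and ps = 304/9 + (2/9)·523 = 150.
The subsidy expands output by 523 − 451 = 72 past the efficient level; on those units the gap between marginal cost and willingness to pay runs from 0 up to 34.
DWL = ½ × 34 × 72 = 1224.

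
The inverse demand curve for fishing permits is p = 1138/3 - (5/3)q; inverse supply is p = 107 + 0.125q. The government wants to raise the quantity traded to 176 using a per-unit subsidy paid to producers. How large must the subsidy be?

At q = 176, from the demand curve buyers pay pb = 1138/3 − (5/3)·176 = 86; from the supply curve sellers need ps = 107 + 0.125·176 = 129.
The subsidy must fill the gap: s = ps − pb = 129 − 86 = 43.

Required subsidy s = 43 per unit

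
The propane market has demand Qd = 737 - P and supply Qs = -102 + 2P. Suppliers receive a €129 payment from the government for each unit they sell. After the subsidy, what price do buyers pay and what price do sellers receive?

Pre-subsidy: 737 - P = -102 + 2P gives P* = 839/3, Q* = 1372/3.
With the subsidy, sellers receive Ps = Pb + 129 for each unit, where Pb is the price buyers pay.
Supply in terms of Pb becomes Qs = -102 + 2(Pb + 129) = 156 + 2Pb. Setting this equal to demand: 737 - Pb = 156 + 2Pb, so Pb = 581/3.
Sellers receive Ps = 581/3 + 129 = 968/3; Q' = 737 − 1·(581/3) = 1630/3.

Buyers pay 581/3; sellers receive 968/3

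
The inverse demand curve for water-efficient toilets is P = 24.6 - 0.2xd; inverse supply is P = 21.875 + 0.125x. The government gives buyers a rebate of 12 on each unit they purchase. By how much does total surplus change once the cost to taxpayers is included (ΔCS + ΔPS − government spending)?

Net change in total surplus = -2880/13

Pre-subsidy: 24.6 - 0.2x = 21.875 + 0.125x gives x* = 109/13 and P* = 298/13.
With the rebate, buyers effectively pay Pb = Ps − 12, where Ps is the price sellers receive.
On the curves, Pb = 24.6 - 0.2x and Ps = 21.875 + 0.125x; the wedge Ps − Pb = 12 gives 21.875 + 0.125x − (24.6 - 0.2x) = 12, so x' = 589/13.
Then Pb = 24.6 − 0.2·(589/13) = 202/13 and Ps = 21.875 + 0.125·(589/13) = 358/13.
ΔCS = ½(109/13 + 589/13)(298/13 − 202/13) = 33504/169; ΔPS = ½(109/13 + 589/13)(358/13 − 298/13) = 20940/169.
Government spending = 12 × 589/13 = 7068/13.
Net change = 33504/169 + 20940/169 − 7068/13 = -2880/13. The loss equals the DWL triangle ½·12·480/13.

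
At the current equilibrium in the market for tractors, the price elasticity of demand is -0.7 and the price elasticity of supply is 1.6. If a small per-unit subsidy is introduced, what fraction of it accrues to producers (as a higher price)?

For a small subsidy around the equilibrium, the benefit split depends on the relative slopes, which at a point are proportional to the elasticities.
Buyer share = εs/(εs + |εd|) = 1.6/(1.6 + 0.7) = 16/23; seller share = |εd|/(εs + |εd|) = 7/23.
So producers capture 7/23 of the subsidy.

Producer share = 7/23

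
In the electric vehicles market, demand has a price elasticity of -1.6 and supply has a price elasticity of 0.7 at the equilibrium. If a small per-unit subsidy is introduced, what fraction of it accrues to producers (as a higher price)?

For a small subsidy around the equilibrium, the benefit split depends on the relative slopes, which at a point are proportional to the elasticities.
Buyer share = εs/(εs + |εd|) = 0.7/(0.7 + 1.6) = 7/23; seller share = |εd|/(εs + |εd|) = 16/23.
So producers capture 16/23 of the subsidy.

Producer share = 16/23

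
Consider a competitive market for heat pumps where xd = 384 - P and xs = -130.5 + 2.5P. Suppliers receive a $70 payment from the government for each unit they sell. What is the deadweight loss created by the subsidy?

Pre-subsidy: 384 - P = -130.5 + 2.5P gives P* = 147, x* = 237.
With the subsidy, sellers receive Ps = Pb + 70 for each unit, where Pb is the price buyers pay.
Supply in terms of Pb becomes xs = -130.5 + 2.5(Pb + 70) = 44.5 + 2.5Pb. Setting this equal to demand: 384 - Pb = 44.5 + 2.5Pb, so Pb = 97.
Sellers receive Ps = 97 + 70 = 167; x' = 384 − 1·97 = 287.
The subsidy expands output by 287 − 237 = 50 past the efficient level; on those units the gap between marginal cost and willingness to pay runs from 0 up to 70.
DWL = ½ × 70 × 50 = 1750.

Deadweight loss = $1750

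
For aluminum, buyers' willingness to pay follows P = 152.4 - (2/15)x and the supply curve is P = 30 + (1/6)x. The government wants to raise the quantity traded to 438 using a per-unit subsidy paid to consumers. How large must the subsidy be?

At x = 438, from the demand curve buyers pay Pb = 152.4 − (2/15)·438 = 94; from the supply curve sellers need Ps = 30 + (1/6)·438 = 103.
The subsidy must fill the gap: s = Ps − Pb = 103 − 94 = 9.

Required subsidy s = 9 per unit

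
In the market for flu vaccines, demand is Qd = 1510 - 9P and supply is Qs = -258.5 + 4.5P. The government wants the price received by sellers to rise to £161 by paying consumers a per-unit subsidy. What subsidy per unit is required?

At a seller price of 161, quantity supplied is -258.5 + 4.5·161 = 466.
Buyers absorb 466 only when they pay Pb with 1510 − 9·Pb = 466, i.e. Pb = 116.
s = Ps − Pb = 161 − 116 = 45.

Required subsidy s = £45 per unit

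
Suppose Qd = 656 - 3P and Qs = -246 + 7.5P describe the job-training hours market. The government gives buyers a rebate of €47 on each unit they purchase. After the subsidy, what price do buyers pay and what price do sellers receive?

Pre-subsidy: 656 - 3P = -246 + 7.5P gives P* = 1804/21, Q* = 2788/7.
With the rebate, buyers effectively pay Pb = Ps − 47, where Ps is the price sellers receive.
Demand in terms of Ps becomes Qd = 656 − 3(Ps − 47) = 797 - 3Ps. Setting this equal to supply: 797 - 3Ps = -246 + 7.5Ps, so Ps = 298/3.
Buyers pay Pb = 298/3 − 47 = 157/3; Q' = -246 + 7.5·(298/3) = 499.

Buyers pay 157/3; sellers receive 298/3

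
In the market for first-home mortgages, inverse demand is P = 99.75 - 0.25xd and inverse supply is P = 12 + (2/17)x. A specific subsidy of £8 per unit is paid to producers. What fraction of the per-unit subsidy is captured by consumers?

Pre-subsidy: 99.75 - 0.25x = 12 + (2/17)x gives x* = 238.68 and P* = 40.08.
With the subsidy, sellers receive Ps = Pb + 8 for each unit, where Pb is the price buyers pay.
On the curves, Pb = 99.75 - 0.25x and Ps = 12 + (2/17)x; the wedge Ps − Pb = 8 gives 12 + (2/17)x − (99.75 - 0.25x) = 8, so x' = 260.44.
Then Pb = 99.75 − 0.25·260.44 = 34.64 and Ps = 12 + (2/17)·260.44 = 42.64.
Buyers' price falls by P* − Pb = 40.08 − 34.64 = 5.44; sellers' price rises by Ps − P* = 42.64 − 40.08 = 2.56.
So consumers capture 5.44/8 = 0.68 of each unit of subsidy.

Consumer share = 0.68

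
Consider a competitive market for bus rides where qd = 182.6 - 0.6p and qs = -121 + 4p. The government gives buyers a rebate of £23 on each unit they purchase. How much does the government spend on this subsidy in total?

Government cost = £3565

Pre-subsidy: 182.6 - 0.6p = -121 + 4p gives p* = 66, q* = 143.
With the rebate, buyers effectively pay pb = ps − 23, where ps is the price sellers receive.
Demand in terms of ps becomes qd = 182.6 − 0.6(ps − 23) = 196.4 - 0.6ps. Setting this equal to supply: 196.4 - 0.6ps = -121 + 4ps, so ps = 69.
Buyers pay pb = 69 − 23 = 46; q' = -121 + 4·69 = 155.
Government outlay = subsidy × quantity = 23 × 155 = 3565.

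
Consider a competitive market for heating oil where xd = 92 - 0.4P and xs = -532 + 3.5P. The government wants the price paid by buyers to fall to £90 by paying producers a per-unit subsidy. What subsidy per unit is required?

At a buyer price of 90, quantity demanded is 92 − 0.4·90 = 56.
Sellers supply 56 only when they receive Ps with -532 + 3.5·Ps = 56, i.e. Ps = 168.
s = Ps − Pb = 168 − 90 = 78.

Required subsidy s = £78 per unit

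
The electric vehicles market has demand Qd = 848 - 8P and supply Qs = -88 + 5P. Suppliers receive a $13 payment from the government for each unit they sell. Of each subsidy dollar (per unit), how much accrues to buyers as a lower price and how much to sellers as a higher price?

Buyers gain $5 per unit; sellers gain $8 per unit

Pre-subsidy: 848 - 8P = -88 + 5P gives P* = 72, Q* = 272.
With the subsidy, sellers receive Ps = Pb + 13 for each unit, where Pb is the price buyers pay.
Supply in terms of Pb becomes Qs = -88 + 5(Pb + 13) = -23 + 5Pb. Setting this equal to demand: 848 - 8Pb = -23 + 5Pb, so Pb = 67.
Sellers receive Ps = 67 + 13 = 80; Q' = 848 − 8·67 = 312.
Buyers' price falls by P* − Pb = 72 − 67 = 5; sellers' price rises by Ps − P* = 80 − 72 = 8.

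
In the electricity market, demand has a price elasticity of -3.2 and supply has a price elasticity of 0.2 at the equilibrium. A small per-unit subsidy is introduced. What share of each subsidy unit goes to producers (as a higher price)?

Producer share = 16/17

For a small subsidy around the equilibrium, the benefit split depends on the relative slopes, which at a point are proportional to the elasticities.
Buyer share = εs/(εs + |εd|) = 0.2/(0.2 + 3.2) = 1/17; seller share = |εd|/(εs + |εd|) = 16/17.
So producers capture 16/17 of the subsidy.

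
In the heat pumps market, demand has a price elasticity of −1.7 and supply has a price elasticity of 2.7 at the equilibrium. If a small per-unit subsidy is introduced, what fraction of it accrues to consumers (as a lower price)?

For a small subsidy around the equilibrium, the benefit split depends on the relative slopes, which at a point are proportional to the elasticities.
Buyer share = εs/(εs + |εd|) = 2.7/(2.7 + 1.7) = 27/44; seller share = |εd|/(εs + |εd|) = 17/44.

Consumer share = 27/44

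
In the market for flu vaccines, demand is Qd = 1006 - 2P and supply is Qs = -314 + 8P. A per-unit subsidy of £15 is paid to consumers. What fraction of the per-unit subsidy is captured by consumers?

Consumer share = 0.8

Pre-subsidy: 1006 - 2P = -314 + 8P gives P* = 132, Q* = 742.
With the rebate, buyers effectively pay Pb = Ps − 15, where Ps is the price sellers receive.
Demand in terms of Ps becomes Qd = 1006 − 2(Ps − 15) = 1036 - 2Ps. Setting this equal to supply: 1036 - 2Ps = -314 + 8Ps, so Ps = 135.
Buyers pay Pb = 135 − 15 = 120; Q' = -314 + 8·135 = 766.
Buyers' price falls by P* − Pb = 132 − 120 = 12; sellers' price rises by Ps − P* = 135 − 132 = 3.
So consumers capture 12/15 = 0.8 of each unit of subsidy.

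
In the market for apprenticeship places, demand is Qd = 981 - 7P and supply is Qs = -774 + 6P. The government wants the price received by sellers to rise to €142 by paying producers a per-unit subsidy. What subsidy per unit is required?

At a seller price of 142, quantity supplied is -774 + 6·142 = 78.
Buyers absorb 78 only when they pay Pb with 981 − 7·Pb = 78, i.e. Pb = 129.
s = Ps − Pb = 142 − 129 = 13.

Required subsidy s = €13 per unit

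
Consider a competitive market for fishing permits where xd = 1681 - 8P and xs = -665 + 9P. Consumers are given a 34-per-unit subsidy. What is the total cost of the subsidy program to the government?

Government cost = 24514

Pre-subsidy: 1681 - 8P = -665 + 9P gives P* = 138, x* = 577.
With the rebate, buyers effectively pay Pb = Ps − 34, where Ps is the price sellers receive.
Demand in terms of Ps becomes xd = 1681 − 8(Ps − 34) = 1953 - 8Ps. Setting this equal to supply: 1953 - 8Ps = -665 + 9Ps, so Ps = 154.
Buyers pay Pb = 154 − 34 = 120; x' = -665 + 9·154 = 721.
Government outlay = subsidy × quantity = 34 × 721 = 24514.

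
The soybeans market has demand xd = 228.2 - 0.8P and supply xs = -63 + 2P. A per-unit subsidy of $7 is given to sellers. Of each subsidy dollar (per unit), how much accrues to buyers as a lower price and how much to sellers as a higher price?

Buyers gain $5 per unit; sellers gain $2 per unit

Pre-subsidy: 228.2 - 0.8P = -63 + 2P gives P* = 104, x* = 145.
With the subsidy, sellers receive Ps = Pb + 7 for each unit, where Pb is the price buyers pay.
Supply in terms of Pb becomes xs = -63 + 2(Pb + 7) = -49 + 2Pb. Setting this equal to demand: 228.2 - 0.8Pb = -49 + 2Pb, so Pb = 99.
Sellers receive Ps = 99 + 7 = 106; x' = 228.2 − 0.8·99 = 149.
Buyers' price falls by P* − Pb = 104 − 99 = 5; sellers' price rises by Ps − P* = 106 − 104 = 2.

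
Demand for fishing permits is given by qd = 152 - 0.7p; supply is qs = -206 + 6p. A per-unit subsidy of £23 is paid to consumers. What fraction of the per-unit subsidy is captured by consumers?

Consumer share = 60/67

Pre-subsidy: 152 - 0.7p = -206 + 6p gives p* = 3580/67, q* = 7678/67.
With the rebate, buyers effectively pay pb = ps − 23, where ps is the price sellers receive.
Demand in terms of ps becomes qd = 152 − 0.7(ps − 23) = 168.1 - 0.7ps. Setting this equal to supply: 168.1 - 0.7ps = -206 + 6ps, so ps = 3741/67.
Buyers pay pb = 3741/67 − 23 = 2200/67; q' = -206 + 6·(3741/67) = 8644/67.
Buyers' price falls by p* − pb = 3580/67 − 2200/67 = 1380/67; sellers' price rises by ps − p* = 3741/67 − 3580/67 = 161/67.
So consumers capture (1380/67)/23 = 60/67 of each unit of subsidy.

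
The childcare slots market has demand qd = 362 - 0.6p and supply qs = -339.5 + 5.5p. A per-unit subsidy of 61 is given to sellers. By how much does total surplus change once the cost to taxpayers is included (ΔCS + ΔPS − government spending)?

Pre-subsidy: 362 - 0.6p = -339.5 + 5.5p gives p* = 115, q* = 293.
With the subsidy, sellers receive ps = pb + 61 for each unit, where pb is the price buyers pay.
Supply in terms of pb becomes qs = -339.5 + 5.5(pb + 61) = -4 + 5.5pb. Setting this equal to demand: 362 - 0.6pb = -4 + 5.5pb, so pb = 60.
Sellers receive ps = 60 + 61 = 121; q' = 362 − 0.6·60 = 326.
ΔCS = ½(293 + 326)(115 − 60) = 17022.5; ΔPS = ½(293 + 326)(121 − 115) = 1857.
Government spending = 61 × 326 = 19886.
Net change = 17022.5 + 1857 − 19886 = -1006.5. The loss equals the DWL triangle ½·61·33.

Net change in total surplus = -1006.5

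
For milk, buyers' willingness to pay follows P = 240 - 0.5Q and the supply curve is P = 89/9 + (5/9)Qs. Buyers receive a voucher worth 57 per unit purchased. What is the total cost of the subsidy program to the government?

Government cost = 15504

Pre-subsidy: 240 - 0.5Q = 89/9 + (5/9)Q gives Q* = 218 and P* = 131.
With the rebate, buyers effectively pay Pb = Ps − 57, where Ps is the price sellers receive.
On the curves, Pb = 240 - 0.5Q and Ps = 89/9 + (5/9)Q; the wedge Ps − Pb = 57 gives 89/9 + (5/9)Q − (240 - 0.5Q) = 57, so Q' = 272.
Then Pb = 240 − 0.5·272 = 104 and Ps = 89/9 + (5/9)·272 = 161.
Government outlay = subsidy × quantity = 57 × 272 = 15504.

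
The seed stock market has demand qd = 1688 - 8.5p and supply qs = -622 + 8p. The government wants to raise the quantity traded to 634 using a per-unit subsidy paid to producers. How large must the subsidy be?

Required subsidy s = 33 per unit

At q = 634, invert demand for the buyer price: pb = (1688 − 634)/8.5 = 124; invert supply for the seller price: ps = (634 − (-622))/8 = 157.
The subsidy must fill the gap: s = ps − pb = 157 − 124 = 33.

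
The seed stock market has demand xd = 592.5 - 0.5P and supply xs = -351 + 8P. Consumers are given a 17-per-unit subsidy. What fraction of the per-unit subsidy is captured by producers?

Pre-subsidy: 592.5 - 0.5P = -351 + 8P gives P* = 111, x* = 537.
With the rebate, buyers effectively pay Pb = Ps − 17, where Ps is the price sellers receive.
Demand in terms of Ps becomes xd = 592.5 − 0.5(Ps − 17) = 601 - 0.5Ps. Setting this equal to supply: 601 - 0.5Ps = -351 + 8Ps, so Ps = 112.
Buyers pay Pb = 112 − 17 = 95; x' = -351 + 8·112 = 545.
Buyers' price falls by P* − Pb = 111 − 95 = 16; sellers' price rises by Ps − P* = 112 − 111 = 1.
So producers capture 1/17 = 1/17 of each unit of subsidy.

Producer share = 1/17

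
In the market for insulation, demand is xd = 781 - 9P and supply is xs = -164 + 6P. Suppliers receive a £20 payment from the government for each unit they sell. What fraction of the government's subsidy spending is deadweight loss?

Pre-subsidy: 781 - 9P = -164 + 6P gives P* = 63, x* = 214.
With the subsidy, sellers receive Ps = Pb + 20 for each unit, where Pb is the price buyers pay.
Supply in terms of Pb becomes xs = -164 + 6(Pb + 20) = -44 + 6Pb. Setting this equal to demand: 781 - 9Pb = -44 + 6Pb, so Pb = 55.
Sellers receive Ps = 55 + 20 = 75; x' = 781 − 9·55 = 286.
ΔCS = ½(214 + 286)(63 − 55) = 2000; ΔPS = ½(214 + 286)(75 − 63) = 3000.
Government spending = 20 × 286 = 5720.
DWL = ½ × 20 × (286 − 214) = 720; fraction = 720 / 5720 = 18/143.

DWL / government spending = 18/143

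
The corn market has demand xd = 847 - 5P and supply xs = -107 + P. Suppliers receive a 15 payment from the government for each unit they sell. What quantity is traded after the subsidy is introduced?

x' = 64.5

Pre-subsidy: 847 - 5P = -107 + P gives P* = 159, x* = 52.
With the subsidy, sellers receive Ps = Pb + 15 for each unit, where Pb is the price buyers pay.
Supply in terms of Pb becomes xs = -107 + 1(Pb + 15) = -92 + Pb. Setting this equal to demand: 847 - 5Pb = -92 + Pb, so Pb = 156.5.
Sellers receive Ps = 156.5 + 15 = 171.5; x' = 847 − 5·156.5 = 64.5.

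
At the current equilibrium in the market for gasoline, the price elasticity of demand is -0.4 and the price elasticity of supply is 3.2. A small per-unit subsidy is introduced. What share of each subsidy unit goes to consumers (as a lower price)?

Consumer share = 8/9

For a small subsidy around the equilibrium, the benefit split depends on the relative slopes, which at a point are proportional to the elasticities.
Buyer share = εs/(εs + |εd|) = 3.2/(3.2 + 0.4) = 8/9; seller share = |εd|/(εs + |εd|) = 1/9.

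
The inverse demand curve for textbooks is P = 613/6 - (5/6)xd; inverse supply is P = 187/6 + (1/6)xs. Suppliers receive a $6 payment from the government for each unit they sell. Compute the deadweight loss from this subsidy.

Deadweight loss = $18

Pre-subsidy: 613/6 - (5/6)x = 187/6 + (1/6)x gives x* = 71 and P* = 43.
With the subsidy, sellers receive Ps = Pb + 6 for each unit, where Pb is the price buyers pay.
On the curves, Pb = 613/6 - (5/6)x and Ps = 187/6 + (1/6)x; the wedge Ps − Pb = 6 gives 187/6 + (1/6)x − (613/6 - (5/6)x) = 6, so x' = 77.
Then Pb = 613/6 − (5/6)·77 = 38 and Ps = 187/6 + (1/6)·77 = 44.
The subsidy expands output by 77 − 71 = 6 past the efficient level; on those units the gap between marginal cost and willingness to pay runs from 0 up to 6.
DWL = ½ × 6 × 6 = 18.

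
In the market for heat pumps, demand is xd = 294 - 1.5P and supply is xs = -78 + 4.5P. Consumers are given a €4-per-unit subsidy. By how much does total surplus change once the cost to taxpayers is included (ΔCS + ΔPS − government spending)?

Pre-subsidy: 294 - 1.5P = -78 + 4.5P gives P* = 62, x* = 201.
With the rebate, buyers effectively pay Pb = Ps − 4, where Ps is the price sellers receive.
Demand in terms of Ps becomes xd = 294 − 1.5(Ps − 4) = 300 - 1.5Ps. Setting this equal to supply: 300 - 1.5Ps = -78 + 4.5Ps, so Ps = 63.
Buyers pay Pb = 63 − 4 = 59; x' = -78 + 4.5·63 = 205.5.
ΔCS = ½(201 + 205.5)(62 − 59) = 609.75; ΔPS = ½(201 + 205.5)(63 − 62) = 203.25.
Government spending = 4 × 205.5 = 822.
Net change = 609.75 + 203.25 − 822 = -9. The loss equals the DWL triangle ½·4·4.5.

Net change in total surplus = -€9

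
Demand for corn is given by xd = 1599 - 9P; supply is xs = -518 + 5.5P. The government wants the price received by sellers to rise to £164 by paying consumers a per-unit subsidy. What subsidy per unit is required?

At a seller price of 164, quantity supplied is -518 + 5.5·164 = 384.
Buyers absorb 384 only when they pay Pb with 1599 − 9·Pb = 384, i.e. Pb = 135.
s = Ps − Pb = 164 − 135 = 29.

Required subsidy s = £29 per unit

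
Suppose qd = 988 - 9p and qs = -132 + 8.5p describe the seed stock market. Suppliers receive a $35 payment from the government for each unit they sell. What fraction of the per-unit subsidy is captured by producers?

Producer share = 18/35

Pre-subsidy: 988 - 9p = -132 + 8.5p gives p* = 64, q* = 412.
With the subsidy, sellers receive ps = pb + 35 for each unit, where pb is the price buyers pay.
Supply in terms of pb becomes qs = -132 + 8.5(pb + 35) = 165.5 + 8.5pb. Setting this equal to demand: 988 - 9pb = 165.5 + 8.5pb, so pb = 47.
Sellers receive ps = 47 + 35 = 82; q' = 988 − 9·47 = 565.
Buyers' price falls by p* − pb = 64 − 47 = 17; sellers' price rises by ps − p* = 82 − 64 = 18.
So producers capture 18/35 = 18/35 of each unit of subsidy.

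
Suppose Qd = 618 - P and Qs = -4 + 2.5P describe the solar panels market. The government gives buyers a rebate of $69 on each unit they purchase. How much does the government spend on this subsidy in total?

Government cost = 236463/7

Pre-subsidy: 618 - P = -4 + 2.5P gives P* = 1244/7, Q* = 3082/7.
With the rebate, buyers effectively pay Pb = Ps − 69, where Ps is the price sellers receive.
Demand in terms of Ps becomes Qd = 618 − 1(Ps − 69) = 687 - Ps. Setting this equal to supply: 687 - Ps = -4 + 2.5Ps, so Ps = 1382/7.
Buyers pay Pb = 1382/7 − 69 = 899/7; Q' = -4 + 2.5·(1382/7) = 3427/7.
Government outlay = subsidy × quantity = 69 × 3427/7 = 236463/7.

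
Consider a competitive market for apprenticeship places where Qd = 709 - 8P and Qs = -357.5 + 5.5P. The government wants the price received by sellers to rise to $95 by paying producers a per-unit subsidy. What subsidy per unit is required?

At a seller price of 95, quantity supplied is -357.5 + 5.5·95 = 165.
Buyers absorb 165 only when they pay Pb with 709 − 8·Pb = 165, i.e. Pb = 68.
s = Ps − Pb = 95 − 68 = 27.

Required subsidy s = $27 per unit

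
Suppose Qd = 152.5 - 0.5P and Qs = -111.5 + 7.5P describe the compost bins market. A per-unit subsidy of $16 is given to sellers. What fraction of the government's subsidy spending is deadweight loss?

DWL / government spending = 15/574

Pre-subsidy: 152.5 - 0.5P = -111.5 + 7.5P gives P* = 33, Q* = 136.
With the subsidy, sellers receive Ps = Pb + 16 for each unit, where Pb is the price buyers pay.
Supply in terms of Pb becomes Qs = -111.5 + 7.5(Pb + 16) = 8.5 + 7.5Pb. Setting this equal to demand: 152.5 - 0.5Pb = 8.5 + 7.5Pb, so Pb = 18.
Sellers receive Ps = 18 + 16 = 34; Q' = 152.5 − 0.5·18 = 143.5.
ΔCS = ½(136 + 143.5)(33 − 18) = 2096.25; ΔPS = ½(136 + 143.5)(34 − 33) = 139.75.
Government spending = 16 × 143.5 = 2296.
DWL = ½ × 16 × (143.5 − 136) = 60; fraction = 60 / 2296 = 15/574.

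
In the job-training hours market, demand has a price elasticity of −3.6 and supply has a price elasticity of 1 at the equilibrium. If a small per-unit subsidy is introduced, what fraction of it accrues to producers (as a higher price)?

Producer share = 18/23

For a small subsidy around the equilibrium, the benefit split depends on the relative slopes, which at a point are proportional to the elasticities.
Buyer share = εs/(εs + |εd|) = 1/(1 + 3.6) = 5/23; seller share = |εd|/(εs + |εd|) = 18/23.
So producers capture 18/23 of the subsidy.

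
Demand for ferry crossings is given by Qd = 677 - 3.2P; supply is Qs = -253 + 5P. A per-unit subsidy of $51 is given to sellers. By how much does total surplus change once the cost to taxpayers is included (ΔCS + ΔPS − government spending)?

Net change in total surplus = -104040/41

Pre-subsidy: 677 - 3.2P = -253 + 5P gives P* = 4650/41, Q* = 12877/41.
With the subsidy, sellers receive Ps = Pb + 51 for each unit, where Pb is the price buyers pay.
Supply in terms of Pb becomes Qs = -253 + 5(Pb + 51) = 2 + 5Pb. Setting this equal to demand: 677 - 3.2Pb = 2 + 5Pb, so Pb = 3375/41.
Sellers receive Ps = 3375/41 + 51 = 5466/41; Q' = 677 − 3.2·(3375/41) = 16957/41.
ΔCS = ½(12877/41 + 16957/41)(4650/41 − 3375/41) = 19019175/1681; ΔPS = ½(12877/41 + 16957/41)(5466/41 − 4650/41) = 12172272/1681.
Government spending = 51 × 16957/41 = 864807/41.
Net change = 19019175/1681 + 12172272/1681 − 864807/41 = -104040/41. The loss equals the DWL triangle ½·51·4080/41.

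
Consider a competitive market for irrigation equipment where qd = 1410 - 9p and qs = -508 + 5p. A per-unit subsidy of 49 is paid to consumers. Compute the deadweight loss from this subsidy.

Pre-subsidy: 1410 - 9p = -508 + 5p gives p* = 137, q* = 177.
With the rebate, buyers effectively pay pb = ps − 49, where ps is the price sellers receive.
Demand in terms of ps becomes qd = 1410 − 9(ps − 49) = 1851 - 9ps. Setting this equal to supply: 1851 - 9ps = -508 + 5ps, so ps = 168.5.
Buyers pay pb = 168.5 − 49 = 119.5; q' = -508 + 5·168.5 = 334.5.
The subsidy expands output by 334.5 − 177 = 157.5 past the efficient level; on those units the gap between marginal cost and willingness to pay runs from 0 up to 49.
DWL = ½ × 49 × 157.5 = 3858.75.

Deadweight loss = 3858.75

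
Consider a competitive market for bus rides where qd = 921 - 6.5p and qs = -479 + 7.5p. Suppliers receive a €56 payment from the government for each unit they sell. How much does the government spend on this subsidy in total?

Government cost = €26096

Pre-subsidy: 921 - 6.5p = -479 + 7.5p gives p* = 100, q* = 271.
With the subsidy, sellers receive ps = pb + 56 for each unit, where pb is the price buyers pay.
Supply in terms of pb becomes qs = -479 + 7.5(pb + 56) = -59 + 7.5pb. Setting this equal to demand: 921 - 6.5pb = -59 + 7.5pb, so pb = 70.
Sellers receive ps = 70 + 56 = 126; q' = 921 − 6.5·70 = 466.
Government outlay = subsidy × quantity = 56 × 466 = 26096.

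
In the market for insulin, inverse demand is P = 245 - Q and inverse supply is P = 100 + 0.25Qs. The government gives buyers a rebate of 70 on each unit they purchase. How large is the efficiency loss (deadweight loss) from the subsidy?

Deadweight loss = 1960

Pre-subsidy: 245 - Q = 100 + 0.25Q gives Q* = 116 and P* = 129.
With the rebate, buyers effectively pay Pb = Ps − 70, where Ps is the price sellers receive.
On the curves, Pb = 245 - Q and Ps = 100 + 0.25Q; the wedge Ps − Pb = 70 gives 100 + 0.25Q − (245 - Q) = 70, so Q' = 172.
Then Pb = 245 − 1·172 = 73 and Ps = 100 + 0.25·172 = 143.
The subsidy expands output by 172 − 116 = 56 past the efficient level; on those units the gap between marginal cost and willingness to pay runs from 0 up to 70.
DWL = ½ × 70 × 56 = 1960.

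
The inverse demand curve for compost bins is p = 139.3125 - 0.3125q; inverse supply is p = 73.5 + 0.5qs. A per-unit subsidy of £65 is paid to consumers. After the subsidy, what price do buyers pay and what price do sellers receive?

Pre-subsidy: 139.3125 - 0.3125q = 73.5 + 0.5q gives q* = 81 and p* = 114.
With the rebate, buyers effectively pay pb = ps − 65, where ps is the price sellers receive.
On the curves, pb = 139.3125 - 0.3125q and ps = 73.5 + 0.5q; the wedge ps − pb = 65 gives 73.5 + 0.5q − (139.3125 - 0.3125q) = 65, so q' = 161.
Then pb = 139.3125 − 0.3125·161 = 89 and ps = 73.5 + 0.5·161 = 154.

Buyers pay £89; sellers receive £154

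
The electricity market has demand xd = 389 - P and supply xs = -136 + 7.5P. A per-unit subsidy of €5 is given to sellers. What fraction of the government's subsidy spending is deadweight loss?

DWL / government spending = 75/11276

Pre-subsidy: 389 - P = -136 + 7.5P gives P* = 1050/17, x* = 5563/17.
With the subsidy, sellers receive Ps = Pb + 5 for each unit, where Pb is the price buyers pay.
Supply in terms of Pb becomes xs = -136 + 7.5(Pb + 5) = -98.5 + 7.5Pb. Setting this equal to demand: 389 - Pb = -98.5 + 7.5Pb, so Pb = 975/17.
Sellers receive Ps = 975/17 + 5 = 1060/17; x' = 389 − 1·(975/17) = 5638/17.
ΔCS = ½(5563/17 + 5638/17)(1050/17 − 975/17) = 840075/578; ΔPS = ½(5563/17 + 5638/17)(1060/17 − 1050/17) = 56005/289.
Government spending = 5 × 5638/17 = 28190/17.
DWL = ½ × 5 × (5638/17 − 5563/17) = 375/34; fraction = (375/34) / (28190/17) = 75/11276.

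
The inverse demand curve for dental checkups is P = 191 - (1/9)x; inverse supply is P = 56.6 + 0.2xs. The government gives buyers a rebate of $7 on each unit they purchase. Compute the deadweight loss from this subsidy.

Deadweight loss = $78.75

Pre-subsidy: 191 - (1/9)x = 56.6 + 0.2x gives x* = 432 and P* = 143.
With the rebate, buyers effectively pay Pb = Ps − 7, where Ps is the price sellers receive.
On the curves, Pb = 191 - (1/9)x and Ps = 56.6 + 0.2x; the wedge Ps − Pb = 7 gives 56.6 + 0.2x − (191 - (1/9)x) = 7, so x' = 454.5.
Then Pb = 191 − (1/9)·454.5 = 140.5 and Ps = 56.6 + 0.2·454.5 = 147.5.
The subsidy expands output by 454.5 − 432 = 22.5 past the efficient level; on those units the gap between marginal cost and willingness to pay runs from 0 up to 7.
DWL = ½ × 7 × 22.5 = 78.75.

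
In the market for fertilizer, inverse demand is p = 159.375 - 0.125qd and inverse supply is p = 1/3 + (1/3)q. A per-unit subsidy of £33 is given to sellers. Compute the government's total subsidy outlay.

Pre-subsidy: 159.375 - 0.125q = 1/3 + (1/3)q gives q* = 347 and p* = 116.
With the subsidy, sellers receive ps = pb + 33 for each unit, where pb is the price buyers pay.
On the curves, pb = 159.375 - 0.125q and ps = 1/3 + (1/3)q; the wedge ps − pb = 33 gives 1/3 + (1/3)q − (159.375 - 0.125q) = 33, so q' = 419.
Then pb = 159.375 − 0.125·419 = 107 and ps = 1/3 + (1/3)·419 = 140.
Government outlay = subsidy × quantity = 33 × 419 = 13827.

Government cost = £13827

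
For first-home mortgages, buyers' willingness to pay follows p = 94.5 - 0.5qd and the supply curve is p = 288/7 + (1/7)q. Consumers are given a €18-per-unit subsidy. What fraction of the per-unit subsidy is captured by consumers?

Pre-subsidy: 94.5 - 0.5q = 288/7 + (1/7)q gives q* = 83 and p* = 53.
With the rebate, buyers effectively pay pb = ps − 18, where ps is the price sellers receive.
On the curves, pb = 94.5 - 0.5q and ps = 288/7 + (1/7)q; the wedge ps − pb = 18 gives 288/7 + (1/7)q − (94.5 - 0.5q) = 18, so q' = 111.
Then pb = 94.5 − 0.5·111 = 39 and ps = 288/7 + (1/7)·111 = 57.
Buyers' price falls by p* − pb = 53 − 39 = 14; sellers' price rises by ps − p* = 57 − 53 = 4.
So consumers capture 14/18 = 7/9 of each unit of subsidy.

Consumer share = 7/9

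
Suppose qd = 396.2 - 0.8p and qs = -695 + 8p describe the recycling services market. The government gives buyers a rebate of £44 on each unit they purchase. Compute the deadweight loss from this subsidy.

Pre-subsidy: 396.2 - 0.8p = -695 + 8p gives p* = 124, q* = 297.
With the rebate, buyers effectively pay pb = ps − 44, where ps is the price sellers receive.
Demand in terms of ps becomes qd = 396.2 − 0.8(ps − 44) = 431.4 - 0.8ps. Setting this equal to supply: 431.4 - 0.8ps = -695 + 8ps, so ps = 128.
Buyers pay pb = 128 − 44 = 84; q' = -695 + 8·128 = 329.
The subsidy expands output by 329 − 297 = 32 past the efficient level; on those units the gap between marginal cost and willingness to pay runs from 0 up to 44.
DWL = ½ × 44 × 32 = 704.

Deadweight loss = £704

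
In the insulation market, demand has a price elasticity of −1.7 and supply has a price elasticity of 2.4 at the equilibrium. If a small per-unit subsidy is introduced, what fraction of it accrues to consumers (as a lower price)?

Consumer share = 24/41

For a small subsidy around the equilibrium, the benefit split depends on the relative slopes, which at a point are proportional to the elasticities.
Buyer share = εs/(εs + |εd|) = 2.4/(2.4 + 1.7) = 24/41; seller share = |εd|/(εs + |εd|) = 17/41.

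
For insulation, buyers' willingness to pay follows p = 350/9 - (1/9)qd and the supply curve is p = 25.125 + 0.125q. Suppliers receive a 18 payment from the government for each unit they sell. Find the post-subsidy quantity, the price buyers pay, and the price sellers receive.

Pre-subsidy: 350/9 - (1/9)q = 25.125 + 0.125q gives q* = 991/17 and p* = 551/17.
With the subsidy, sellers receive ps = pb + 18 for each unit, where pb is the price buyers pay.
On the curves, pb = 350/9 - (1/9)q and ps = 25.125 + 0.125q; the wedge ps − pb = 18 gives 25.125 + 0.125q − (350/9 - (1/9)q) = 18, so q' = 2287/17.
Then pb = 350/9 − (1/9)·(2287/17) = 407/17 and ps = 25.125 + 0.125·(2287/17) = 713/17.

q' = 2287/17; buyers pay 407/17; sellers receive 713/17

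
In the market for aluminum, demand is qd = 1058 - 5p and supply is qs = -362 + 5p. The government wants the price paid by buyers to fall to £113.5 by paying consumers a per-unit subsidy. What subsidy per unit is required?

At a buyer price of 113.5, quantity demanded is 1058 − 5·113.5 = 490.5.
Sellers supply 490.5 only when they receive ps with -362 + 5·ps = 490.5, i.e. ps = 170.5.
s = ps − pb = 170.5 − 113.5 = 57.

Required subsidy s = £57 per unit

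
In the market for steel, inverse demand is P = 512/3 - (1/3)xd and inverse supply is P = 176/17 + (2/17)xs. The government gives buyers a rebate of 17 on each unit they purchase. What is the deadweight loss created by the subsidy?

Pre-subsidy: 512/3 - (1/3)x = 176/17 + (2/17)x gives x* = 8176/23 and P* = 1200/23.
With the rebate, buyers effectively pay Pb = Ps − 17, where Ps is the price sellers receive.
On the curves, Pb = 512/3 - (1/3)x and Ps = 176/17 + (2/17)x; the wedge Ps − Pb = 17 gives 176/17 + (2/17)x − (512/3 - (1/3)x) = 17, so x' = 9043/23.
Then Pb = 512/3 − (1/3)·(9043/23) = 911/23 and Ps = 176/17 + (2/17)·(9043/23) = 1302/23.
The subsidy expands output by 9043/23 − 8176/23 = 867/23 past the efficient level; on those units the gap between marginal cost and willingness to pay runs from 0 up to 17.
DWL = ½ × 17 × 867/23 = 14739/46.

Deadweight loss = 14739/46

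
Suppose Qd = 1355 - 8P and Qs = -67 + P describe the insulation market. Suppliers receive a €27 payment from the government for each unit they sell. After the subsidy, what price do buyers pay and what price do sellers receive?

Pre-subsidy: 1355 - 8P = -67 + P gives P* = 158, Q* = 91.
With the subsidy, sellers receive Ps = Pb + 27 for each unit, where Pb is the price buyers pay.
Supply in terms of Pb becomes Qs = -67 + 1(Pb + 27) = -40 + Pb. Setting this equal to demand: 1355 - 8Pb = -40 + Pb, so Pb = 155.
Sellers receive Ps = 155 + 27 = 182; Q' = 1355 − 8·155 = 115.

Buyers pay €155; sellers receive €182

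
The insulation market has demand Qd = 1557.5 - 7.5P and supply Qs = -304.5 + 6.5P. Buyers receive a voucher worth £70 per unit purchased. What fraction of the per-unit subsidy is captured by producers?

Pre-subsidy: 1557.5 - 7.5P = -304.5 + 6.5P gives P* = 133, Q* = 560.
With the rebate, buyers effectively pay Pb = Ps − 70, where Ps is the price sellers receive.
Demand in terms of Ps becomes Qd = 1557.5 − 7.5(Ps − 70) = 2082.5 - 7.5Ps. Setting this equal to supply: 2082.5 - 7.5Ps = -304.5 + 6.5Ps, so Ps = 170.5.
Buyers pay Pb = 170.5 − 70 = 100.5; Q' = -304.5 + 6.5·170.5 = 803.75.
Buyers' price falls by P* − Pb = 133 − 100.5 = 32.5; sellers' price rises by Ps − P* = 170.5 − 133 = 37.5.
So producers capture 37.5/70 = 15/28 of each unit of subsidy.

Producer share = 15/28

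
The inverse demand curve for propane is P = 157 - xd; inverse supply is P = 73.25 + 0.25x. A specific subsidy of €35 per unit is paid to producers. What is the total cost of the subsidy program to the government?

Government cost = €3325

Pre-subsidy: 157 - x = 73.25 + 0.25x gives x* = 67 and P* = 90.
With the subsidy, sellers receive Ps = Pb + 35 for each unit, where Pb is the price buyers pay.
On the curves, Pb = 157 - x and Ps = 73.25 + 0.25x; the wedge Ps − Pb = 35 gives 73.25 + 0.25x − (157 - x) = 35, so x' = 95.
Then Pb = 157 − 1·95 = 62 and Ps = 73.25 + 0.25·95 = 97.
Government outlay = subsidy × quantity = 35 × 95 = 3325.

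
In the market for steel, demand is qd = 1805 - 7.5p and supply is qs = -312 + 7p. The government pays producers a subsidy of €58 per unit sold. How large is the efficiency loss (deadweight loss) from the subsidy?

Deadweight loss = €6090

Pre-subsidy: 1805 - 7.5p = -312 + 7p gives p* = 146, q* = 710.
With the subsidy, sellers receive ps = pb + 58 for each unit, where pb is the price buyers pay.
Supply in terms of pb becomes qs = -312 + 7(pb + 58) = 94 + 7pb. Setting this equal to demand: 1805 - 7.5pb = 94 + 7pb, so pb = 118.
Sellers receive ps = 118 + 58 = 176; q' = 1805 − 7.5·118 = 920.
The subsidy expands output by 920 − 710 = 210 past the efficient level; on those units the gap between marginal cost and willingness to pay runs from 0 up to 58.
DWL = ½ × 58 × 210 = 6090.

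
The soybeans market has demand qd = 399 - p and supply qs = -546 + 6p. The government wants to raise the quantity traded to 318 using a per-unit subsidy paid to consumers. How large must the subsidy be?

Required subsidy s = 63 per unit

At q = 318, invert demand for the buyer price: pb = (399 − 318)/1 = 81; invert supply for the seller price: ps = (318 − (-546))/6 = 144.
The subsidy must fill the gap: s = ps − pb = 144 − 81 = 63.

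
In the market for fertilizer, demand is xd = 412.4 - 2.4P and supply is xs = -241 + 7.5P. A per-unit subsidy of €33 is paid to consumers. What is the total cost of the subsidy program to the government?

Pre-subsidy: 412.4 - 2.4P = -241 + 7.5P gives P* = 66, x* = 254.
With the rebate, buyers effectively pay Pb = Ps − 33, where Ps is the price sellers receive.
Demand in terms of Ps becomes xd = 412.4 − 2.4(Ps − 33) = 491.6 - 2.4Ps. Setting this equal to supply: 491.6 - 2.4Ps = -241 + 7.5Ps, so Ps = 74.
Buyers pay Pb = 74 − 33 = 41; x' = -241 + 7.5·74 = 314.
Government outlay = subsidy × quantity = 33 × 314 = 10362.

Government cost = €10362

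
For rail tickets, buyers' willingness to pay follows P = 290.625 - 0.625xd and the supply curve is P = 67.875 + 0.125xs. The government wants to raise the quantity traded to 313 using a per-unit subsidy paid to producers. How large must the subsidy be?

At x = 313, from the demand curve buyers pay Pb = 290.625 − 0.625·313 = 95; from the supply curve sellers need Ps = 67.875 + 0.125·313 = 107.
The subsidy must fill the gap: s = Ps − Pb = 107 − 95 = 12.

Required subsidy s = 12 per unit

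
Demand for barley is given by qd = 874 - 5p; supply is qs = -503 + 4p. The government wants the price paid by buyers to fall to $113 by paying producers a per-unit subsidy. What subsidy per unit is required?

Required subsidy s = $90 per unit

At a buyer price of 113, quantity demanded is 874 − 5·113 = 309.
Sellers supply 309 only when they receive ps with -503 + 4·ps = 309, i.e. ps = 203.
s = ps − pb = 203 − 113 = 90.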